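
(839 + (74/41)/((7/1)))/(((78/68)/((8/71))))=82.44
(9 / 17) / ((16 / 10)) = 45 / 136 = 0.33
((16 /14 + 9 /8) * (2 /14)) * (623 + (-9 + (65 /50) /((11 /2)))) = 4290441 /21560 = 199.00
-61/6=-10.17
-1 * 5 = -5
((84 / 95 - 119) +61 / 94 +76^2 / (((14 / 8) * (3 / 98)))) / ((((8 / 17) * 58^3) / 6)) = 49050357431 / 6969400640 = 7.04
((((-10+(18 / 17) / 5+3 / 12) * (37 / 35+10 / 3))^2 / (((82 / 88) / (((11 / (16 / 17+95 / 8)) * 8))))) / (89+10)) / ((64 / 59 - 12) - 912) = -644700380921476 / 4558296978151875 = -0.14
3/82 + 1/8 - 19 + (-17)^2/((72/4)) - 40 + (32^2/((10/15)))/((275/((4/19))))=-41.61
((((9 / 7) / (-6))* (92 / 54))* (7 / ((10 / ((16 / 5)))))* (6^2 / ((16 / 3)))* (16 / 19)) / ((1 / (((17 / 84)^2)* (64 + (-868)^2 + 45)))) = -10017467702 / 69825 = -143465.34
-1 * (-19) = 19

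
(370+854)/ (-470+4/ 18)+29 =27899/ 1057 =26.39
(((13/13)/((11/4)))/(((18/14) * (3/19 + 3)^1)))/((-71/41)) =-5453/105435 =-0.05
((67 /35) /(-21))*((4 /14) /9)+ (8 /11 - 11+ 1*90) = 40608011 /509355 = 79.72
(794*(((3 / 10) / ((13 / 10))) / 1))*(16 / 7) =38112 / 91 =418.81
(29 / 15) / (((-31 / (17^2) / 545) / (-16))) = 14616464 / 93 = 157166.28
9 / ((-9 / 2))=-2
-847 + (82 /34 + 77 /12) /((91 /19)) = -15689489 /18564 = -845.16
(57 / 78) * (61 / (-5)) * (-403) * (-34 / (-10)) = 610793 / 50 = 12215.86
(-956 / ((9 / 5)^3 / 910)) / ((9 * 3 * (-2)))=54372500 / 19683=2762.41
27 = 27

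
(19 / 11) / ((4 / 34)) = 323 / 22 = 14.68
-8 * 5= -40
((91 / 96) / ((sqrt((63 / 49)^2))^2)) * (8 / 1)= 4459 / 972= 4.59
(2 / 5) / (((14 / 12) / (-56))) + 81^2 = 32709 / 5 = 6541.80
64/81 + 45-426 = -30797/81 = -380.21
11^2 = 121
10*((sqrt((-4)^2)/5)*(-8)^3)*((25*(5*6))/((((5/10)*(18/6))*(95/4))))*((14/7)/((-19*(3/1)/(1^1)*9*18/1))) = 1638400/87723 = 18.68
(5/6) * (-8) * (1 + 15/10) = -50/3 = -16.67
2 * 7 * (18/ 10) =126/ 5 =25.20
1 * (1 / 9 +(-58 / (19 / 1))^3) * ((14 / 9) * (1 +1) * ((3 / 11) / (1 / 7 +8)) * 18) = -685666408 / 12901779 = -53.15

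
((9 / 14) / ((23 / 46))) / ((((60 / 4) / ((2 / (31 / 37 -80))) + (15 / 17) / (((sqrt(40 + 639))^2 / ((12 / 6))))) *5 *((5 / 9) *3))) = -1098234 / 4226162375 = -0.00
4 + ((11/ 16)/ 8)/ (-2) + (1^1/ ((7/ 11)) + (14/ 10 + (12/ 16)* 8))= 115839/ 8960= 12.93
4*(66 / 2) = 132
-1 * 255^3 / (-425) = 39015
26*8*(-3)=-624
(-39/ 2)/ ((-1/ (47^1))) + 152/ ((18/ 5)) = 17257/ 18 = 958.72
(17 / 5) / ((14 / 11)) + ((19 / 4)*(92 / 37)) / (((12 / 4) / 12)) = 129279 / 2590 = 49.91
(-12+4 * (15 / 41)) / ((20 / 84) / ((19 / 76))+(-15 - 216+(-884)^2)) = -9072 / 672635545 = -0.00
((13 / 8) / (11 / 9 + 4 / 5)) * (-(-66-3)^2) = -214245 / 56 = -3825.80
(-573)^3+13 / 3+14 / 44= -12416745815 / 66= -188132512.35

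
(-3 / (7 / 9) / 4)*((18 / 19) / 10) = -0.09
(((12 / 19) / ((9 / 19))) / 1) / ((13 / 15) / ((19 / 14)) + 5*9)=380 / 13007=0.03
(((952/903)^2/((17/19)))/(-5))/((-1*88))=2584/915255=0.00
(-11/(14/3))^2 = 1089/196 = 5.56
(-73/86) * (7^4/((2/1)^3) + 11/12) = -527425/2064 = -255.54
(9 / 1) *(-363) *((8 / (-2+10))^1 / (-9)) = 363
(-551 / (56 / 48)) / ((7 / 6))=-19836 / 49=-404.82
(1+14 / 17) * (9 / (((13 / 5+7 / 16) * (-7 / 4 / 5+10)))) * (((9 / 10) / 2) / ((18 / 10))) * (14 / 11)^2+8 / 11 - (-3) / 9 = 1.29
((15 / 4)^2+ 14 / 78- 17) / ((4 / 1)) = -1721 / 2496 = -0.69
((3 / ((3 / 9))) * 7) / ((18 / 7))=49 / 2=24.50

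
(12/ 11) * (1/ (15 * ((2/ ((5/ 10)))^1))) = 1/ 55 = 0.02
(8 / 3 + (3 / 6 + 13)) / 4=97 / 24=4.04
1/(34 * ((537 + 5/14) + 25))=7/133841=0.00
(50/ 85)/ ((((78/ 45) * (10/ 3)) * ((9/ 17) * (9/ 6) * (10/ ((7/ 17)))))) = 7/ 1326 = 0.01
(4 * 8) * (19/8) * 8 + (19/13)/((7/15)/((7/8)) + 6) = 774877/1274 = 608.22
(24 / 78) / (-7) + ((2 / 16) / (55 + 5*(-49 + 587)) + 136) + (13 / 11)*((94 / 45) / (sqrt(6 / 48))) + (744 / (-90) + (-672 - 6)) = -219943729 / 399672 + 2444*sqrt(2) / 495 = -543.33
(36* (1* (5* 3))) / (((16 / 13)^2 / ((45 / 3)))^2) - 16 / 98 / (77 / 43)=3273224198779 / 61816832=52950.37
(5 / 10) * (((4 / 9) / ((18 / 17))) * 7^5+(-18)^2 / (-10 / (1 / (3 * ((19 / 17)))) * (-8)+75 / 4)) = 1858899527 / 526905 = 3527.96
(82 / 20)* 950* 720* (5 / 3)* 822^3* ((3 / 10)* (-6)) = -4672794324873600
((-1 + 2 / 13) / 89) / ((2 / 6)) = -33 / 1157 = -0.03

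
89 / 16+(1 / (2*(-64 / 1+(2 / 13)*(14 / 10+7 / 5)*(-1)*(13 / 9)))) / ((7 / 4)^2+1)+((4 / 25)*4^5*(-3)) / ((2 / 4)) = -3695263141 / 3780400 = -977.48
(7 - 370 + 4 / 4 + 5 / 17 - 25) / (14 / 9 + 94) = -29583 / 7310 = -4.05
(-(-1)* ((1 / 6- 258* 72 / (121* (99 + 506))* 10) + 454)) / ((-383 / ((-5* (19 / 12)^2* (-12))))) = -71611232465 / 403740216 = -177.37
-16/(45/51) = -272/15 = -18.13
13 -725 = -712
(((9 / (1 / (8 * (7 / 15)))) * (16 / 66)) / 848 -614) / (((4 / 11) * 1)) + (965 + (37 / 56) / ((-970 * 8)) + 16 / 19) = -722.63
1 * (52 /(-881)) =-52 /881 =-0.06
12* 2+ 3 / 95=2283 / 95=24.03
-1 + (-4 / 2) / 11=-13 / 11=-1.18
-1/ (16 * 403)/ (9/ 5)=-5/ 58032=-0.00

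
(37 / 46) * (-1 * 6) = -111 / 23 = -4.83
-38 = -38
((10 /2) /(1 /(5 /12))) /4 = 0.52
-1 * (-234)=234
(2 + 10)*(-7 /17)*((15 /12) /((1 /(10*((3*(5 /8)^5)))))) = -4921875 /278528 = -17.67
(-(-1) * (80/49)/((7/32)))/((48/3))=160/343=0.47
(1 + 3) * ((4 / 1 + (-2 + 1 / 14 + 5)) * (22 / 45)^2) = 6.76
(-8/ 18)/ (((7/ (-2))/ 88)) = 704/ 63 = 11.17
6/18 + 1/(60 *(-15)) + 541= 487199/900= 541.33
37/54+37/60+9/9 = 1243/540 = 2.30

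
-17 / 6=-2.83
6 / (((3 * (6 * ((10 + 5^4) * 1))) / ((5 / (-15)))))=-1 / 5715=-0.00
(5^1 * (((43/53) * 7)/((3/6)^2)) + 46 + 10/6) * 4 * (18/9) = 205112/159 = 1290.01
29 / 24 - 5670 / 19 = -135529 / 456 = -297.21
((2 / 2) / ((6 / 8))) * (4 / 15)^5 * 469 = 1921024 / 2278125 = 0.84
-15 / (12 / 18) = -45 / 2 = -22.50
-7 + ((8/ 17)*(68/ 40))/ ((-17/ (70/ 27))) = -3269/ 459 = -7.12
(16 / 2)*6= 48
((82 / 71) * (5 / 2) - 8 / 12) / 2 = 473 / 426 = 1.11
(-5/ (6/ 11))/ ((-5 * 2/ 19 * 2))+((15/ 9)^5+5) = 51649/ 1944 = 26.57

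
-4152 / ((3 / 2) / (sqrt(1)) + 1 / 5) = -41520 / 17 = -2442.35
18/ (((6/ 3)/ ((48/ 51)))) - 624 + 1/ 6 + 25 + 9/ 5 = -300167/ 510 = -588.56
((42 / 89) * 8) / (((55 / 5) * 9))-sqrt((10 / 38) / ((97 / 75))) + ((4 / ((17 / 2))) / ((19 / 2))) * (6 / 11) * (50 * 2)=2599376 / 948651-5 * sqrt(27645) / 1843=2.29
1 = 1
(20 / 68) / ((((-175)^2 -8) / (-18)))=-90 / 520489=-0.00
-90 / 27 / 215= -2 / 129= -0.02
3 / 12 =1 / 4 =0.25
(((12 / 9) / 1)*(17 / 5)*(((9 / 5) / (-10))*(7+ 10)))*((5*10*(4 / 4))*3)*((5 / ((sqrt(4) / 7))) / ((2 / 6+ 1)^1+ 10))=-3213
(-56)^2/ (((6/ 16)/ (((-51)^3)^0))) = 25088/ 3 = 8362.67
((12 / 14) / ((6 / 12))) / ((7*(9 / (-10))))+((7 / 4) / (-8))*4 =-1349 / 1176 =-1.15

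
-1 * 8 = -8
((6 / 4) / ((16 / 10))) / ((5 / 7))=21 / 16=1.31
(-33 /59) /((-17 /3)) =99 /1003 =0.10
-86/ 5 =-17.20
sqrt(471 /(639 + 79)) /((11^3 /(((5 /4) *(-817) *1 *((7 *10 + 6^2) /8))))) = -216505 *sqrt(338178) /15290528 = -8.23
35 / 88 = 0.40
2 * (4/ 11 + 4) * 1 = 8.73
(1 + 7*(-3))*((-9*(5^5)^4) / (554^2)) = 4291534423828125 / 76729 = 55931061578.13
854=854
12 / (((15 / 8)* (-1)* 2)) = -16 / 5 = -3.20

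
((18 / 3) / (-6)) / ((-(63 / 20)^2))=400 / 3969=0.10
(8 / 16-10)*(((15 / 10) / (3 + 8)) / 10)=-57 / 440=-0.13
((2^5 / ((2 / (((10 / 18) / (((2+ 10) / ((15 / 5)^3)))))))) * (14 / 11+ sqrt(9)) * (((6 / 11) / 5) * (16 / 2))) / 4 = 2256 / 121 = 18.64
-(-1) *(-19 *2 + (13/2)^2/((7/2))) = -363/14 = -25.93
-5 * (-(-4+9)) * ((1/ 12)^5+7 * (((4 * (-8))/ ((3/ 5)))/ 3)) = -774143975/ 248832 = -3111.11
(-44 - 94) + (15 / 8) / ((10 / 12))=-543 / 4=-135.75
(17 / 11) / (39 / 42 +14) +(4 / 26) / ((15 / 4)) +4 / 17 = 2894854 / 7621185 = 0.38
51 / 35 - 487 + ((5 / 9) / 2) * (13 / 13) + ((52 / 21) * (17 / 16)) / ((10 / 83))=-463.43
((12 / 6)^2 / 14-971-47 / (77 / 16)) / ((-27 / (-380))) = -28688860 / 2079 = -13799.36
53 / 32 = 1.66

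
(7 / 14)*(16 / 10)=4 / 5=0.80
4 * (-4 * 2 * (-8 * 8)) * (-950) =-1945600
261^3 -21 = 17779560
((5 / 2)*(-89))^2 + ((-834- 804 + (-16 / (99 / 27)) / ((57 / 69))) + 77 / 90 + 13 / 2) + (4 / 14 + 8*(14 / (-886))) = 5584552304941 / 116659620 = 47870.48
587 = 587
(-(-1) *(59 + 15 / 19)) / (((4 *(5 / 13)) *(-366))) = -1846 / 17385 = -0.11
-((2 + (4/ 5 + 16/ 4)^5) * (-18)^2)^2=-682627683948.45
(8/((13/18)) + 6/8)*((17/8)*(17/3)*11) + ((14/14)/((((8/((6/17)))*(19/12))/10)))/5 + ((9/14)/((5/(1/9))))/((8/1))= 7367682453/4702880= 1566.63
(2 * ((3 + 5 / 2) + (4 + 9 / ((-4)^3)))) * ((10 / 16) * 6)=8985 / 128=70.20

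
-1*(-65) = 65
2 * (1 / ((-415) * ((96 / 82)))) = -41 / 9960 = -0.00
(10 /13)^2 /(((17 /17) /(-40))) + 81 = 9689 /169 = 57.33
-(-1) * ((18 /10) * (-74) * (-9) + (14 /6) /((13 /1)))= 233801 /195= 1198.98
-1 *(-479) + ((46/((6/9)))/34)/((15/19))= 481.57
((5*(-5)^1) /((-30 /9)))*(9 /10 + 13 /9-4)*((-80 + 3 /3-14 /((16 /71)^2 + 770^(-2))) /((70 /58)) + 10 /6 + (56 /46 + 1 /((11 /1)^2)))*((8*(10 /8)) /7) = 1923021284772532111 /372578363403246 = 5161.39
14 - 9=5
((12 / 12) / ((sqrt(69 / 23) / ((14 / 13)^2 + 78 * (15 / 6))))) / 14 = 33151 * sqrt(3) / 7098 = 8.09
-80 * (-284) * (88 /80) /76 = 6248 /19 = 328.84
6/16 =3/8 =0.38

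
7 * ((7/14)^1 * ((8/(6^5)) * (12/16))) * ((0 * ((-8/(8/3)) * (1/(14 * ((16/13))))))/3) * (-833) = 0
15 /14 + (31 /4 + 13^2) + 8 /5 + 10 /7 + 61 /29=106113 /580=182.95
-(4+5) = -9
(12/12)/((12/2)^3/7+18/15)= 35/1122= 0.03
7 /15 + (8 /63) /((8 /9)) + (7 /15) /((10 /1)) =689 /1050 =0.66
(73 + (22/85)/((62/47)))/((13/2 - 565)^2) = 771488/3287660515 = 0.00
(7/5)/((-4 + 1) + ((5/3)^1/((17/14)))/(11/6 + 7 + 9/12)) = -2737/5585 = -0.49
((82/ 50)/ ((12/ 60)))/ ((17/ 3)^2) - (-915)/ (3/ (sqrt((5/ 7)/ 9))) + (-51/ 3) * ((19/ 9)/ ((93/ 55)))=-25361572/ 1209465 + 305 * sqrt(35)/ 21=64.95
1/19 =0.05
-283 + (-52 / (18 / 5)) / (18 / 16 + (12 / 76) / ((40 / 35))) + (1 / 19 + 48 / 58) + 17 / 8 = -291.43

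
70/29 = 2.41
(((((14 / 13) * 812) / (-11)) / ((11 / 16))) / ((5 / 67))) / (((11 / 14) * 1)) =-170610944 / 86515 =-1972.04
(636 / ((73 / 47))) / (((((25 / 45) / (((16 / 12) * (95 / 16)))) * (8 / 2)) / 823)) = 350565903 / 292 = 1200568.16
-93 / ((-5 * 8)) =93 / 40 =2.32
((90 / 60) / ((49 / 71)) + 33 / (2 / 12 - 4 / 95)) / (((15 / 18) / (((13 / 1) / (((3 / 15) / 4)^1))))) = 289926468 / 3479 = 83336.15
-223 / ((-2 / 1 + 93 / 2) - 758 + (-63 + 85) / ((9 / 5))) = 4014 / 12623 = 0.32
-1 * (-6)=6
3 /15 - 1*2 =-9 /5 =-1.80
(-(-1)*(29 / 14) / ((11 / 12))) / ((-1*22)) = -87 / 847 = -0.10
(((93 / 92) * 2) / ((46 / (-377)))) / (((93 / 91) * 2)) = -34307 / 4232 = -8.11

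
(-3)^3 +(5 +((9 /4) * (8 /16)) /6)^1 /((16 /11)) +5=-4719 /256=-18.43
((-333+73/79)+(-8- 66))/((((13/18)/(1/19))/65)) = -2887200/1501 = -1923.52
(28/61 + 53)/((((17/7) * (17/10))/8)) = 1826160/17629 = 103.59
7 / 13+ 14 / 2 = 98 / 13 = 7.54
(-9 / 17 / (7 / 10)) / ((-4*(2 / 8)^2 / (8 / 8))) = 360 / 119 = 3.03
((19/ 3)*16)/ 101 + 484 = 146956/ 303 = 485.00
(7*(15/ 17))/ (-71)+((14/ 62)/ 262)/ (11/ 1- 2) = -7666841/ 88229286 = -0.09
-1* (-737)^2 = -543169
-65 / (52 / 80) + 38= -62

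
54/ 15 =18/ 5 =3.60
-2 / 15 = -0.13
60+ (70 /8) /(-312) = 74845 /1248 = 59.97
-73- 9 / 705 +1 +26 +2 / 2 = -10578 / 235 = -45.01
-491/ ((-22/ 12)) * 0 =0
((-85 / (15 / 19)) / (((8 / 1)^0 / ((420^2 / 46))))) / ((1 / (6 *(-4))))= 227908800 / 23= 9909078.26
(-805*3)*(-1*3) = 7245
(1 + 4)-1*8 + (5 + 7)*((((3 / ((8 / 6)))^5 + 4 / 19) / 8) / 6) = 892555 / 77824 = 11.47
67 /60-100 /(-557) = 43319 /33420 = 1.30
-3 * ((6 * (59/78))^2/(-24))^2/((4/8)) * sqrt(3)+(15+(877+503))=1387.35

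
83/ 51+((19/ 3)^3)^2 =799800146/ 12393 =64536.44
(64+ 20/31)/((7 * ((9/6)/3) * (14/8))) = 16032/1519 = 10.55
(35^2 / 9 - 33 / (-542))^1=136.17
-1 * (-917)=917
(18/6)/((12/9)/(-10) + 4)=45/58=0.78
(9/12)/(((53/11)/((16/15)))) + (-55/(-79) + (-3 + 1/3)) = -113327/62805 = -1.80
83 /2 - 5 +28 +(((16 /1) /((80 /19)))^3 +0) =29843 /250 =119.37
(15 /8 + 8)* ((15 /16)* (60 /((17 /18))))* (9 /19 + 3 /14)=29275425 /72352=404.62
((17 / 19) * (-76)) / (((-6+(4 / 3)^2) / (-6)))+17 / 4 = -7021 / 76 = -92.38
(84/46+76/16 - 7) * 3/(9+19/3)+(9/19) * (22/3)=272643/80408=3.39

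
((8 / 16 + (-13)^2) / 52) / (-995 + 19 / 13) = -339 / 103328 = -0.00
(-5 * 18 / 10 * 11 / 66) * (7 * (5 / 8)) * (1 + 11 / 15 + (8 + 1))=-1127 / 16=-70.44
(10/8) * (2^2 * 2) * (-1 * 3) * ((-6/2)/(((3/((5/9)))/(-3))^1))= -50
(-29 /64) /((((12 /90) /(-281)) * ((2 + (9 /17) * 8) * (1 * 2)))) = 2077995 /27136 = 76.58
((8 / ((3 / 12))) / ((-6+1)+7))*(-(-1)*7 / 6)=56 / 3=18.67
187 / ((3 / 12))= 748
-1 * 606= -606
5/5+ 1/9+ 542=4888/9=543.11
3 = 3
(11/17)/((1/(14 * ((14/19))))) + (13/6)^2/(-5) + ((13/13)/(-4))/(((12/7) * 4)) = 5.70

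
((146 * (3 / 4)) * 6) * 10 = 6570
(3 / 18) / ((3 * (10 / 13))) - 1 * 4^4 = -46067 / 180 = -255.93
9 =9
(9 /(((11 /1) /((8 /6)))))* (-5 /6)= -10 /11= -0.91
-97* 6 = -582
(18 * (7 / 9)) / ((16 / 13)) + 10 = 171 / 8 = 21.38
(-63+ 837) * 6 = 4644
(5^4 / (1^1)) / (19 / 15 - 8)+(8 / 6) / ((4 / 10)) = -27115 / 303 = -89.49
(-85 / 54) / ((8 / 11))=-935 / 432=-2.16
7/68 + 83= 5651/68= 83.10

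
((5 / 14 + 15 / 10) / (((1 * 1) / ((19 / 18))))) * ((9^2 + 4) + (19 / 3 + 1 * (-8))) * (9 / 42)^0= 30875 / 189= 163.36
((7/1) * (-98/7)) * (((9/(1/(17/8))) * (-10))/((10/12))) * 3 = 67473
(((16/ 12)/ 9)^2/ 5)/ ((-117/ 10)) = -0.00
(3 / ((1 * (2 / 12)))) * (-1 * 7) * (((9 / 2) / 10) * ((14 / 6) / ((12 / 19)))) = -209.48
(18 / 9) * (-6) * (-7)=84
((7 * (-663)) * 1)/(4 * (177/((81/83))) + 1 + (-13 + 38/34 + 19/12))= -655452/101147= -6.48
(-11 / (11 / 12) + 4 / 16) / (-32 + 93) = -47 / 244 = -0.19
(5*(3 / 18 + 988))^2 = 878826025 / 36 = 24411834.03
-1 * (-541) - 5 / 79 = 42734 / 79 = 540.94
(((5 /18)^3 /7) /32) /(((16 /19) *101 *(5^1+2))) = 2375 /14777634816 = 0.00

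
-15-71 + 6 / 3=-84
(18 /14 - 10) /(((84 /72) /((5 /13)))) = -1830 /637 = -2.87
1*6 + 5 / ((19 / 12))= 174 / 19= 9.16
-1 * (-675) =675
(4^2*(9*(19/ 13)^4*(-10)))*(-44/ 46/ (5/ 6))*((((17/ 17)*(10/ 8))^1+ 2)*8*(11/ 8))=13624278624/ 50531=269622.18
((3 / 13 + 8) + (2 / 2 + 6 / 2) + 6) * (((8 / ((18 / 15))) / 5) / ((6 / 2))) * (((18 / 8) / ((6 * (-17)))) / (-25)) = 79 / 11050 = 0.01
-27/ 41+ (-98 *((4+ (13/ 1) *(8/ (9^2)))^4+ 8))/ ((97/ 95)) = -12940368641759339/ 171196809417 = -75587.67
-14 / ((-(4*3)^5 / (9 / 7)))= 1 / 13824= 0.00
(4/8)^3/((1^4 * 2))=1/16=0.06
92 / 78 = 46 / 39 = 1.18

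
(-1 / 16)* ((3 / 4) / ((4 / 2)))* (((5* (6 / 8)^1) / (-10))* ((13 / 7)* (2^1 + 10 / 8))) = 1521 / 28672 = 0.05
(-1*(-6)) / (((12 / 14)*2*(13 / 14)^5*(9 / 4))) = 7529536 / 3341637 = 2.25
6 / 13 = 0.46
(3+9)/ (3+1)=3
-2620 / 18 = -145.56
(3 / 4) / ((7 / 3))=9 / 28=0.32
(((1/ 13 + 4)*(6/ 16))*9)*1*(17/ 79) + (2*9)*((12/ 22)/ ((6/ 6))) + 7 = 1787557/ 90376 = 19.78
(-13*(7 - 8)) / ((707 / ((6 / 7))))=78 / 4949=0.02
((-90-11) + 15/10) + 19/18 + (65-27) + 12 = -436/9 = -48.44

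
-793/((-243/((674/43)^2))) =360240868/449307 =801.77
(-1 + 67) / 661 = 66 / 661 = 0.10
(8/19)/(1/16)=6.74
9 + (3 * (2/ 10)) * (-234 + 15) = -612/ 5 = -122.40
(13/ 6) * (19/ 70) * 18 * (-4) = -1482/ 35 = -42.34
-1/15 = -0.07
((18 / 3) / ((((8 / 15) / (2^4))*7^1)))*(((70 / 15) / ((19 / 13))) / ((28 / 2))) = 780 / 133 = 5.86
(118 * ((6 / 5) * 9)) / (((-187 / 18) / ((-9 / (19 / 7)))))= 7225848 / 17765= 406.75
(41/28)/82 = 0.02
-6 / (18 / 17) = -17 / 3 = -5.67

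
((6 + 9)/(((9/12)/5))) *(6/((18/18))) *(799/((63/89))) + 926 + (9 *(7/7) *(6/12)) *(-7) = 28481969/42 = 678142.12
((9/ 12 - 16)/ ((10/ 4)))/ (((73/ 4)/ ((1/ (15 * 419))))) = -122/ 2294025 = -0.00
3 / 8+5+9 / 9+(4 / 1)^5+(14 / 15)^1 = 123757 / 120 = 1031.31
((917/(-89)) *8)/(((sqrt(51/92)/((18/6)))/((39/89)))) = -572208 *sqrt(1173)/134657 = -145.54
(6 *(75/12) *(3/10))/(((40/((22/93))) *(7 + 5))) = 11/1984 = 0.01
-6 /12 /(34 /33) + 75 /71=2757 /4828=0.57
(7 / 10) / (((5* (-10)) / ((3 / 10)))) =-21 / 5000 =-0.00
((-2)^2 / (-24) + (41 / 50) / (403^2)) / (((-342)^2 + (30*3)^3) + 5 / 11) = -22330561 / 113348598906075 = -0.00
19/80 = 0.24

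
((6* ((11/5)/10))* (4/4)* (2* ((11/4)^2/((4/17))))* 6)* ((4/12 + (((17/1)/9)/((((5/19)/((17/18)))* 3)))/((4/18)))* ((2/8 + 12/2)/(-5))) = -128317717/19200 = -6683.21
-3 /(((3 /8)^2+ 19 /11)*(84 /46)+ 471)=-8096 /1280277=-0.01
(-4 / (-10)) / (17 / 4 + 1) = 8 / 105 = 0.08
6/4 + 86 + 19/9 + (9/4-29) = 2263/36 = 62.86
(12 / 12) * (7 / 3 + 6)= 25 / 3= 8.33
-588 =-588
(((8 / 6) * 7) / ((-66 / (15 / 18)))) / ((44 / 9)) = -35 / 1452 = -0.02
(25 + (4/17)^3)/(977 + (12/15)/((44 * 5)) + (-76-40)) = 33794475/1163280488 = 0.03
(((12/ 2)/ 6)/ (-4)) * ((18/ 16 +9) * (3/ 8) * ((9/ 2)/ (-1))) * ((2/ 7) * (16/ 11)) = 2187/ 1232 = 1.78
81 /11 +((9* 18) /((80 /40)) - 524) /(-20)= 6493 /220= 29.51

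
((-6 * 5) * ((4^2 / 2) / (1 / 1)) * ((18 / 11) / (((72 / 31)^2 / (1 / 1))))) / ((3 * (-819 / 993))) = 1590455 / 54054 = 29.42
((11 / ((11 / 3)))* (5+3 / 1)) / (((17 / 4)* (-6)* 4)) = -4 / 17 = -0.24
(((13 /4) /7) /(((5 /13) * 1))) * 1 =169 /140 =1.21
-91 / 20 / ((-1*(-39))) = -7 / 60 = -0.12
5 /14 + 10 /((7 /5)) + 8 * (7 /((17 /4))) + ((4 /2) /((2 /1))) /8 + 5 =3509 /136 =25.80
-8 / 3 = -2.67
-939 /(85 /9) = -8451 /85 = -99.42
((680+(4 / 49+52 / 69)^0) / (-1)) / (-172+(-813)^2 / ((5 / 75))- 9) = -681 / 9914354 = -0.00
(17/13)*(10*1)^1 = 170/13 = 13.08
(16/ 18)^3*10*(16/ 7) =81920/ 5103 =16.05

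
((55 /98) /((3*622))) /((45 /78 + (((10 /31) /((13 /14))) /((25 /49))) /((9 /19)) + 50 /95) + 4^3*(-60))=-6317025 /80599325216998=-0.00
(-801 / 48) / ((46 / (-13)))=3471 / 736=4.72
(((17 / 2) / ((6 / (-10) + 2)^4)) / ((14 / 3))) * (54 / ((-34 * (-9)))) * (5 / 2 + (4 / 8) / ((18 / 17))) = 66875 / 268912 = 0.25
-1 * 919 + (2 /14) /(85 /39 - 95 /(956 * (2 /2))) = -498874031 /542885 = -918.93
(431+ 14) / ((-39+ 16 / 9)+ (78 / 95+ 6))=-380475 / 25993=-14.64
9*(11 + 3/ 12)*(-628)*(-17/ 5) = 216189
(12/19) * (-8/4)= -24/19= -1.26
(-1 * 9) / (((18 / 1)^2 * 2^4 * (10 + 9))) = -1 / 10944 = -0.00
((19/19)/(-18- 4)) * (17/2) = -17/44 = -0.39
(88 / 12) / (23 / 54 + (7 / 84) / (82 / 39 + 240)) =7478064 / 434683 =17.20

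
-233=-233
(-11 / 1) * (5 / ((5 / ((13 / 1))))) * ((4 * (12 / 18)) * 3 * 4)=-4576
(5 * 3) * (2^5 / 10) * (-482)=-23136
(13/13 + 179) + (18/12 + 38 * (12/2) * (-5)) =-1917/2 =-958.50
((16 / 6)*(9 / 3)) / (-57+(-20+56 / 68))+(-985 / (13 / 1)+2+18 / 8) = -4823177 / 67340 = -71.62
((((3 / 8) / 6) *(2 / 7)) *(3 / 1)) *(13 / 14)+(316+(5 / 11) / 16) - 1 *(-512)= 3570673 / 4312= 828.08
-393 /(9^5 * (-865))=131 /17025795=0.00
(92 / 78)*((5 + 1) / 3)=92 / 39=2.36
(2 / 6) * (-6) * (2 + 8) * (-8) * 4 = 640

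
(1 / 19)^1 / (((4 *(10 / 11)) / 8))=11 / 95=0.12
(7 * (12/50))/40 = 21/500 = 0.04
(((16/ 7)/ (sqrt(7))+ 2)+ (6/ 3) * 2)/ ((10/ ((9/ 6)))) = 12 * sqrt(7)/ 245+ 9/ 10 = 1.03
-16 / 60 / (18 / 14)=-28 / 135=-0.21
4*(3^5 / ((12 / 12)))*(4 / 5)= 3888 / 5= 777.60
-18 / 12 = -3 / 2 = -1.50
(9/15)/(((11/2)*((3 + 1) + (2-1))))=6/275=0.02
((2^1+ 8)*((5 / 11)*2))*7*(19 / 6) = 6650 / 33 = 201.52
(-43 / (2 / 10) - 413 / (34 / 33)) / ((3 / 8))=-83756 / 51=-1642.27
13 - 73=-60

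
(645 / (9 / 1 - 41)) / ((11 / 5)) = -3225 / 352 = -9.16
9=9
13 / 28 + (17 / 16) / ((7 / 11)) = 239 / 112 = 2.13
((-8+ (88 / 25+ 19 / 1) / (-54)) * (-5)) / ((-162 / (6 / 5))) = -11363 / 36450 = -0.31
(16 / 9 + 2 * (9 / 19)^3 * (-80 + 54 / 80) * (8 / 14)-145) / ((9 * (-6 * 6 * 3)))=0.16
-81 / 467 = -0.17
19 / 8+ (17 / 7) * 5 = 813 / 56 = 14.52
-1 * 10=-10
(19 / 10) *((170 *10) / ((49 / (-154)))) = -71060 / 7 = -10151.43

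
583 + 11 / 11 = 584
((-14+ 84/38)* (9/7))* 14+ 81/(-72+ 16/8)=-283779/1330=-213.37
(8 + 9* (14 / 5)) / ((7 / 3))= 498 / 35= 14.23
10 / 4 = 5 / 2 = 2.50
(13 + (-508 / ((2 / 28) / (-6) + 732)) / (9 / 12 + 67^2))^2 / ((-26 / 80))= -8242657928573091883240 / 15851642207767224157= -519.99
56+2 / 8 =225 / 4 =56.25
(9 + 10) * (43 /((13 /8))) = 6536 /13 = 502.77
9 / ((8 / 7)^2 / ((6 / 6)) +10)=441 / 554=0.80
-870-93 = -963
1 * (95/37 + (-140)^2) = 725295/37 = 19602.57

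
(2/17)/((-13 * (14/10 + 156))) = -10/173927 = -0.00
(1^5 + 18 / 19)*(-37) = -1369 / 19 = -72.05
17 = 17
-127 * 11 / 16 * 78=-54483 / 8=-6810.38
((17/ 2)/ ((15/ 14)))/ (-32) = -119/ 480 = -0.25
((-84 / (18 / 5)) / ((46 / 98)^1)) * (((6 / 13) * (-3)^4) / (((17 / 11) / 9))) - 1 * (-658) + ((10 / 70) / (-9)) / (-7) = -22784580083 / 2241603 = -10164.41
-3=-3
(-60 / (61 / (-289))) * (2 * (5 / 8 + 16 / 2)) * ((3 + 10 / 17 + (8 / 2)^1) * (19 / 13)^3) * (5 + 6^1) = 171250744995 / 134017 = 1277828.52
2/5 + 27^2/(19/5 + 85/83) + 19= 1706869/10010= 170.52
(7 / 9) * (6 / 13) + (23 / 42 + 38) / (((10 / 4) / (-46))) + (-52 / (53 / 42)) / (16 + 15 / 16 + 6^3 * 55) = -1394643762968 / 1967277585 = -708.92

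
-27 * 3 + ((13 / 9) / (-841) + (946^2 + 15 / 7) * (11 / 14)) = 521509843597 / 741762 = 703068.97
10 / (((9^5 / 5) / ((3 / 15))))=10 / 59049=0.00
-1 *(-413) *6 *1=2478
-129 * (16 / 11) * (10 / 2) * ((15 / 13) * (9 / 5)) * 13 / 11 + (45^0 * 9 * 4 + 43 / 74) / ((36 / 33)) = -243829303 / 107448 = -2269.28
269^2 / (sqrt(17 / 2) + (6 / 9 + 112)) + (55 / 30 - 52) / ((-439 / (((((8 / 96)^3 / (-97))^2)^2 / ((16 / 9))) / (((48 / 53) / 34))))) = 13017838694770235434360891714282127 / 20255308493451661454502568919040 - 651249 * sqrt(34) / 228335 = 626.06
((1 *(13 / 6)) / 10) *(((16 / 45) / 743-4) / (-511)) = 434603 / 256279275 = 0.00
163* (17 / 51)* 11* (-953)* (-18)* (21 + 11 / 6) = 234095873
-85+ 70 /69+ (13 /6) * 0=-5795 /69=-83.99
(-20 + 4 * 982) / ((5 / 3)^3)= 105516 / 125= 844.13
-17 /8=-2.12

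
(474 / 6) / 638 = 79 / 638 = 0.12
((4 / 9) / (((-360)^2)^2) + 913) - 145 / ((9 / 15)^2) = 19281991680001 / 37791360000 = 510.22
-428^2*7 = -1282288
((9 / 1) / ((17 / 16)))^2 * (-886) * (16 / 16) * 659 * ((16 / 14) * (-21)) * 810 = 235364186972160 / 289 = 814408951460.76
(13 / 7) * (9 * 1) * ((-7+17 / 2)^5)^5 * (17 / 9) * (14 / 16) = 187250782686903 / 268435456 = 697563.52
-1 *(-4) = 4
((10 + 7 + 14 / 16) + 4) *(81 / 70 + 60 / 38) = 18195 / 304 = 59.85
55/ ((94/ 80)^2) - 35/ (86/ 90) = 304825/ 94987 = 3.21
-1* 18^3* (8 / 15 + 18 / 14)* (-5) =371304 / 7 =53043.43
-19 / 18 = -1.06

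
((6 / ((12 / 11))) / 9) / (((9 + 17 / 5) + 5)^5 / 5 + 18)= 171875 / 89720828226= 0.00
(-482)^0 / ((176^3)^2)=1 / 29721861554176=0.00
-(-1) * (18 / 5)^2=324 / 25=12.96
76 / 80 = 19 / 20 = 0.95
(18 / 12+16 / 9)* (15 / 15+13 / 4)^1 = 1003 / 72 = 13.93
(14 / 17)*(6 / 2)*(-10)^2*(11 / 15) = 3080 / 17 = 181.18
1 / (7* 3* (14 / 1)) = 1 / 294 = 0.00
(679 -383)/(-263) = -296/263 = -1.13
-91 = -91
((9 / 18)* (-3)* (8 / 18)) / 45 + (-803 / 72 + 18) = 7379 / 1080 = 6.83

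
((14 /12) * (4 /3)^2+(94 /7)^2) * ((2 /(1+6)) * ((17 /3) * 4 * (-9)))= -32818976 /3087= -10631.35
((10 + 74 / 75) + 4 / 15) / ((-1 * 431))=-844 / 32325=-0.03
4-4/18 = 34/9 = 3.78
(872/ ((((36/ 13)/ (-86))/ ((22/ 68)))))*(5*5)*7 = -234584350/ 153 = -1533231.05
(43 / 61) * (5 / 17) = 0.21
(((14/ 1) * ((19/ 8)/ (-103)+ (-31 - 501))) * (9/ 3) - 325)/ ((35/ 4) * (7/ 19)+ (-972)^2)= -177460513/ 7395794387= -0.02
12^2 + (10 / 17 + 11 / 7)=17393 / 119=146.16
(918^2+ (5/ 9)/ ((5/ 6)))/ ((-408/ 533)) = -673758371/ 612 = -1100912.37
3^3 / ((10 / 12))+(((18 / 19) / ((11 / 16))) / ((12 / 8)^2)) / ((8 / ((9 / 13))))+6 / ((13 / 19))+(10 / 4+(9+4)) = 1541143 / 27170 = 56.72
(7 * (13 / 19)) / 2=91 / 38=2.39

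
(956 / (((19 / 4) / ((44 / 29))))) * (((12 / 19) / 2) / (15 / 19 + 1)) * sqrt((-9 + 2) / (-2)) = 252384 * sqrt(14) / 9367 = 100.82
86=86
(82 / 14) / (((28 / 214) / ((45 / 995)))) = 39483 / 19502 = 2.02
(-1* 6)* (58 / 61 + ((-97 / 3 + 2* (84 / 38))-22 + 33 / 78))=4387967 / 15067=291.23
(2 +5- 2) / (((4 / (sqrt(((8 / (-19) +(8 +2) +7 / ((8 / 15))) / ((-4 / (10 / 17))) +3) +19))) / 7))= 35 *sqrt(107787) / 304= 37.80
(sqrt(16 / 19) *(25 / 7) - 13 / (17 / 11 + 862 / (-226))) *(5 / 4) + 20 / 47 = 125 *sqrt(19) / 133 + 17119 / 2256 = 11.68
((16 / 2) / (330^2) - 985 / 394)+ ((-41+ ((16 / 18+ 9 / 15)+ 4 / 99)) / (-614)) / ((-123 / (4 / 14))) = -35982604747 / 14392605150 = -2.50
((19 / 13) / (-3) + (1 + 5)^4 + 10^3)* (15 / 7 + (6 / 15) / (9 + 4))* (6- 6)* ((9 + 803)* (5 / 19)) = 0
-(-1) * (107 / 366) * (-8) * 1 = -428 / 183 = -2.34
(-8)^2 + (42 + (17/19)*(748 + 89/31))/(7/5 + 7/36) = 86499212/169043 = 511.70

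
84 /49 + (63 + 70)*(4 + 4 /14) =4002 /7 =571.71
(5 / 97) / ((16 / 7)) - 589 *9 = -8227117 / 1552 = -5300.98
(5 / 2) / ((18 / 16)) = 20 / 9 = 2.22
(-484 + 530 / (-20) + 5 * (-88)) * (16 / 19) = -15208 / 19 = -800.42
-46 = -46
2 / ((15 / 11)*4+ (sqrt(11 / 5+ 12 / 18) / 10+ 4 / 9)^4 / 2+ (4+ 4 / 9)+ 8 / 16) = 27178486093489401000000 / 141814440674595098159161 - 3490917043680000000*sqrt(645) / 141814440674595098159161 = 0.19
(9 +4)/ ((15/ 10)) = 26/ 3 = 8.67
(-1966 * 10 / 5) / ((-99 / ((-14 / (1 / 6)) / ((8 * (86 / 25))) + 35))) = 5401585 / 4257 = 1268.87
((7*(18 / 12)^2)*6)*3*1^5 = 567 / 2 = 283.50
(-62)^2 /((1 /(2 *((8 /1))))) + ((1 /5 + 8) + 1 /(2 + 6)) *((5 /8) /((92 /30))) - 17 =181022723 /2944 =61488.70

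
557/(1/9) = 5013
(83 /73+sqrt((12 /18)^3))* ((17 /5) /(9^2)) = 34* sqrt(6) /3645+1411 /29565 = 0.07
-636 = -636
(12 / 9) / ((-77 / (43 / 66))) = -86 / 7623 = -0.01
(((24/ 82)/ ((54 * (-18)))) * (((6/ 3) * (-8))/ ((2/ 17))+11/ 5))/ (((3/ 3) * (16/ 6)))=0.02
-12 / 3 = -4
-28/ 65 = -0.43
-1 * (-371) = 371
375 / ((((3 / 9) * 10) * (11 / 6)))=675 / 11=61.36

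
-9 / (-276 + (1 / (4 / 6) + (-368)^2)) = -18 / 270299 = -0.00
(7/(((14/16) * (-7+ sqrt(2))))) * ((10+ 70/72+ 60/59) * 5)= -85.85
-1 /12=-0.08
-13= -13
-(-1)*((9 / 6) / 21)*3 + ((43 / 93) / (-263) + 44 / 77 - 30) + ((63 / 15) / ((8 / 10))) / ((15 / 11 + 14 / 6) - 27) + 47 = 9247291073 / 526651188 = 17.56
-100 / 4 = -25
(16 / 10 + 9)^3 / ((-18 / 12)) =-297754 / 375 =-794.01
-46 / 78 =-23 / 39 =-0.59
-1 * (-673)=673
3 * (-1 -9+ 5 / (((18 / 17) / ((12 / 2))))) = 55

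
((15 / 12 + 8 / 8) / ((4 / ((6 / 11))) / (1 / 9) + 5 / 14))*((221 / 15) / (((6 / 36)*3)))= 4641 / 4645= 1.00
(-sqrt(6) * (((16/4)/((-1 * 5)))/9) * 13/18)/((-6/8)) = -104 * sqrt(6)/1215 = -0.21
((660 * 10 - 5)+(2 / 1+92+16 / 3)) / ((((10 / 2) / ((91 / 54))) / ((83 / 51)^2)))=12590012617 / 2106810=5975.87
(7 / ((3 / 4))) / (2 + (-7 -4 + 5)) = -7 / 3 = -2.33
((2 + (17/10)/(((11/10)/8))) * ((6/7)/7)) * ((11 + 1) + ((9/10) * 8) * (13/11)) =1069344/29645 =36.07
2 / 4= 1 / 2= 0.50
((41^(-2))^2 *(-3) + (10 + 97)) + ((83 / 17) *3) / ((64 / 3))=331074632779 / 3074427968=107.69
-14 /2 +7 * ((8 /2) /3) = 7 /3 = 2.33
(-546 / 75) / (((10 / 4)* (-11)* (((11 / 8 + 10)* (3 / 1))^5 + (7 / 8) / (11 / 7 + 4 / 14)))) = 22151168 / 3872230934081125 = 0.00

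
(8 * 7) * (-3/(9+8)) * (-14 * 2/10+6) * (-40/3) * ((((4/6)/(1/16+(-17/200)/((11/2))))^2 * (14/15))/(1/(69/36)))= 151465.80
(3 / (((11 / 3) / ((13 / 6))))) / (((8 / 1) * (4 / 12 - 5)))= -117 / 2464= -0.05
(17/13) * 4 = 68/13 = 5.23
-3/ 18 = -1/ 6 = -0.17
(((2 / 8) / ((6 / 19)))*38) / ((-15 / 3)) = -361 / 60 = -6.02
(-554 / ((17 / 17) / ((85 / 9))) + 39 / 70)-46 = -3324929 / 630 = -5277.67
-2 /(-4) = 0.50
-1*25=-25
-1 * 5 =-5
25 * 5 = 125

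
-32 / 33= -0.97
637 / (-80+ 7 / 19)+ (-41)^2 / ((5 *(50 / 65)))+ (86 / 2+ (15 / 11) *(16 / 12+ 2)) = 396607779 / 832150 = 476.61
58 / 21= 2.76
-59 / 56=-1.05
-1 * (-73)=73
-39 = -39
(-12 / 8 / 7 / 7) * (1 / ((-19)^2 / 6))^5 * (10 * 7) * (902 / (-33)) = 3188160 / 42917463804607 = 0.00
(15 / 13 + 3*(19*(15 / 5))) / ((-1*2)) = -1119 / 13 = -86.08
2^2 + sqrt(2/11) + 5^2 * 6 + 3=sqrt(22)/11 + 157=157.43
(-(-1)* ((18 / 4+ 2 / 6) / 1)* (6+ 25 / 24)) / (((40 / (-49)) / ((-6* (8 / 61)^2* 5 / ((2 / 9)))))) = 720447 / 7442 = 96.81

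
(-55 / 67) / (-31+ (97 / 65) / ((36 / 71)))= 128700 / 4398751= 0.03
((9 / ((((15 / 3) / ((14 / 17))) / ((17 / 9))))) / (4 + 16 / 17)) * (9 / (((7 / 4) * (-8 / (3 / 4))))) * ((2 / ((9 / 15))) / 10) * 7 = -51 / 80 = -0.64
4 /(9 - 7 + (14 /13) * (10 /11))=286 /213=1.34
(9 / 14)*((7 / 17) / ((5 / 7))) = 63 / 170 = 0.37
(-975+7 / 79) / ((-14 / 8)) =308072 / 553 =557.09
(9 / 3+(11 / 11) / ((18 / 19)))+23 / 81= 703 / 162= 4.34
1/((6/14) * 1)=7/3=2.33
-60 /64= -15 /16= -0.94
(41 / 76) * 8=82 / 19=4.32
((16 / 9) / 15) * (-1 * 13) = -208 / 135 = -1.54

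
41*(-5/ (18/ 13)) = -2665/ 18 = -148.06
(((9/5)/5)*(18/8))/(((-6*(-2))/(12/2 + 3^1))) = 243/400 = 0.61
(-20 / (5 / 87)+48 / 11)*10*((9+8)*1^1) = -642600 / 11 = -58418.18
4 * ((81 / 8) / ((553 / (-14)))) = -81 / 79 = -1.03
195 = 195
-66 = -66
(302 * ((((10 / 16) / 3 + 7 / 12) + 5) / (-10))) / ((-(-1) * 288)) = -20989 / 34560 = -0.61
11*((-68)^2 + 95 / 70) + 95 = 50973.93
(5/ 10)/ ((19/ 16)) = 0.42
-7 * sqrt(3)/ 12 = -1.01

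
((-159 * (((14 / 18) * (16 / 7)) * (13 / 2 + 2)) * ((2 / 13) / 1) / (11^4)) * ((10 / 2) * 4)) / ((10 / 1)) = -28832 / 570999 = -0.05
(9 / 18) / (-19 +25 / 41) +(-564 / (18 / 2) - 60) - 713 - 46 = -3988783 / 4524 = -881.69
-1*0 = 0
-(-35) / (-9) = -35 / 9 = -3.89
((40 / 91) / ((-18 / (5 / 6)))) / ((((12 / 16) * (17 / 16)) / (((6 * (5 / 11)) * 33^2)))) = -352000 / 4641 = -75.85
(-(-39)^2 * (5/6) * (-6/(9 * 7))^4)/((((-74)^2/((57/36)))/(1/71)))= -0.00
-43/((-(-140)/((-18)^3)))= 62694/35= 1791.26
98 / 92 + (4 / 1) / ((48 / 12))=95 / 46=2.07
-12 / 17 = -0.71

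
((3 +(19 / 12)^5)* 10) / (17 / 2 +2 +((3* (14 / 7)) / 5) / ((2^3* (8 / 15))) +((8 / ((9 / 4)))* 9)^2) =16112975 / 128743344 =0.13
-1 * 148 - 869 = -1017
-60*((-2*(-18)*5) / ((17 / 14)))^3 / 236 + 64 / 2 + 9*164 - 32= -826645.59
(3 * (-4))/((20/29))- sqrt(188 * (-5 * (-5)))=-10 * sqrt(47)- 87/5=-85.96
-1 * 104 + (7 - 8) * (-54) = -50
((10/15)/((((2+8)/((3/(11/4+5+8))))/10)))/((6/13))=52/189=0.28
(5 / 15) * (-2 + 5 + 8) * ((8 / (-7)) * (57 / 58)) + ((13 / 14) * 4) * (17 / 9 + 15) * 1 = 58.61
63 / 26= 2.42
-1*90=-90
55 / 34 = 1.62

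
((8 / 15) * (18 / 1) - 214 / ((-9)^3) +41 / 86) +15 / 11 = 40460597 / 3448170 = 11.73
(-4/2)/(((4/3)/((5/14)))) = -15/28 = -0.54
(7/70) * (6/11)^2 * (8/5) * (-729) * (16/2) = -277.62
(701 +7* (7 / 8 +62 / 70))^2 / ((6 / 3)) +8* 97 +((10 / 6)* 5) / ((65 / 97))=255204.71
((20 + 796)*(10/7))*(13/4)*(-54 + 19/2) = -1180140/7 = -168591.43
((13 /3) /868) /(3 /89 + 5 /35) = 1157 /40920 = 0.03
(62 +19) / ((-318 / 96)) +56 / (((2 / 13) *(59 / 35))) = 598756 / 3127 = 191.48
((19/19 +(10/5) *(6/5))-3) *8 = 16/5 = 3.20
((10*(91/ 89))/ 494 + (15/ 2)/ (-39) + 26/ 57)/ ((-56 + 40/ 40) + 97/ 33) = -412819/ 75533588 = -0.01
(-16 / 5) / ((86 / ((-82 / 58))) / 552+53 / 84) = -211232 / 34375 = -6.14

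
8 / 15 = 0.53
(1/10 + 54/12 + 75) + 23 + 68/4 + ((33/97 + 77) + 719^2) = 250821601/485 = 517157.94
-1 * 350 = -350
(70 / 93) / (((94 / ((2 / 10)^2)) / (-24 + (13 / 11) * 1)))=-0.01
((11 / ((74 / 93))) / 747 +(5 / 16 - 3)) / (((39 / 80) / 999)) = -5901465 / 1079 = -5469.38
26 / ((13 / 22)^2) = 74.46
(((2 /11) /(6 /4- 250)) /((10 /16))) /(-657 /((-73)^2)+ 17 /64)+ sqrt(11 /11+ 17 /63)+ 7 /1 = 4 * sqrt(35) /21+ 127094921 /18177775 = 8.12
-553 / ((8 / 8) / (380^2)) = -79853200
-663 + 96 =-567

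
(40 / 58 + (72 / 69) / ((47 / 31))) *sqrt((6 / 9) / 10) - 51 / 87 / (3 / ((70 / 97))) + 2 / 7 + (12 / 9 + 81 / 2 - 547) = -19888775 / 39382 + 43196 *sqrt(15) / 470235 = -504.67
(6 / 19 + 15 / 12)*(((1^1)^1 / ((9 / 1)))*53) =6307 / 684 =9.22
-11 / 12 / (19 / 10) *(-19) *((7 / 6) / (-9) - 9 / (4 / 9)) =-186.81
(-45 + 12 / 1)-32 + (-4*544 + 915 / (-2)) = -5397 / 2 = -2698.50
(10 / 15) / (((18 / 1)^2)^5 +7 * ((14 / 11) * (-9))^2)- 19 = -12312756234180005 / 648039801798954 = -19.00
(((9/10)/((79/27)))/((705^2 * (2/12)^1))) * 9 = 729/21813875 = 0.00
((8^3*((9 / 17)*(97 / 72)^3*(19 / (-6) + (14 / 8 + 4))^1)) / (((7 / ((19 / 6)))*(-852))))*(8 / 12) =-537564397 / 886942224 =-0.61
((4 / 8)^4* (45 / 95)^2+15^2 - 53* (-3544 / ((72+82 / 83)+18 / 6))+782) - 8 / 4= 2389812311 / 687344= 3476.88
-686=-686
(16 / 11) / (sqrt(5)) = 16*sqrt(5) / 55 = 0.65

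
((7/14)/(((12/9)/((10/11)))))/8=15/352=0.04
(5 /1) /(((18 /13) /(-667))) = -43355 /18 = -2408.61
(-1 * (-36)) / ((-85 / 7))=-252 / 85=-2.96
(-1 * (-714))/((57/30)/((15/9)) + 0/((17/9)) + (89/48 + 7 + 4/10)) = 856800/12473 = 68.69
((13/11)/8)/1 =13/88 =0.15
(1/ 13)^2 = 1/ 169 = 0.01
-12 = -12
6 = 6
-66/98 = -33/49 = -0.67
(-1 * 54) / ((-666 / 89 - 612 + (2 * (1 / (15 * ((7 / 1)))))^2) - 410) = 26493075 / 505077122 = 0.05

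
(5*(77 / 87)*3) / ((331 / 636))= 244860 / 9599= 25.51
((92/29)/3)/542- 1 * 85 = -2003999/23577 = -85.00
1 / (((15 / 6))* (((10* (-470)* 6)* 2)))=-1 / 141000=-0.00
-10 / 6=-1.67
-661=-661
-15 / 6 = -5 / 2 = -2.50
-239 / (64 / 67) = -16013 / 64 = -250.20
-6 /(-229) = 6 /229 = 0.03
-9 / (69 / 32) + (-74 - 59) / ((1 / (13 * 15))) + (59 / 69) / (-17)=-30426710 / 1173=-25939.22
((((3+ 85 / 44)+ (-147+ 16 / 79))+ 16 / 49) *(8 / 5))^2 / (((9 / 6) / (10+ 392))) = 623016373478406832 / 45328539025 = 13744461.81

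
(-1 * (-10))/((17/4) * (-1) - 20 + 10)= -40/57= -0.70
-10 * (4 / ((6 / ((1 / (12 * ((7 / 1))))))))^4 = -5 / 126023688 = -0.00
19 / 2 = 9.50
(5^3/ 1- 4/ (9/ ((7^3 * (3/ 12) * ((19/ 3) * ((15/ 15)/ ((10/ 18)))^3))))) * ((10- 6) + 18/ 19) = -15071396/ 2375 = -6345.85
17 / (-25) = -17 / 25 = -0.68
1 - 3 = -2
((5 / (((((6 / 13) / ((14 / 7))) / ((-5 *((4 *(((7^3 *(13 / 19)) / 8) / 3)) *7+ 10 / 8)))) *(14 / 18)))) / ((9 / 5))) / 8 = -101905375 / 38304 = -2660.44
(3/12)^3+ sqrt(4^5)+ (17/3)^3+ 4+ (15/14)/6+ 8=2735597/12096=226.16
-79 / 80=-0.99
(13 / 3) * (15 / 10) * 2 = 13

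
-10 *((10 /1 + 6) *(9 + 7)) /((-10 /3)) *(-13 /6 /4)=-416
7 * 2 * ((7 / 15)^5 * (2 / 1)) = 0.62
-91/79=-1.15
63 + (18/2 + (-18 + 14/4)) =115/2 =57.50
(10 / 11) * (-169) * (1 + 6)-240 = -14470 / 11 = -1315.45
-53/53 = -1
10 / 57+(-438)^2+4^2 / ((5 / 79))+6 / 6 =54747923 / 285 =192097.98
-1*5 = -5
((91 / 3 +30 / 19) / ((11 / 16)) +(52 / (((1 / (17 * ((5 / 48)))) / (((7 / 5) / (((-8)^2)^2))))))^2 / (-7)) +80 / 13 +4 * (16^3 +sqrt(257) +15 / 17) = 4 * sqrt(257) +1834532578573554413 / 111588887494656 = 16504.23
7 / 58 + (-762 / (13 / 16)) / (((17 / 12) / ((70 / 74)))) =-296939881 / 474266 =-626.10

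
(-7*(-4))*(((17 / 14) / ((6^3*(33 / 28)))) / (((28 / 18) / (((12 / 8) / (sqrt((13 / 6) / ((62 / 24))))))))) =17*sqrt(806) / 3432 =0.14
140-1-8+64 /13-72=831 /13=63.92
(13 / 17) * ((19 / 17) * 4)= 988 / 289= 3.42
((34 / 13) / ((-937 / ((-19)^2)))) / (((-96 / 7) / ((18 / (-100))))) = -128877 / 9744800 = -0.01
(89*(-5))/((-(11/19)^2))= 160645/121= 1327.64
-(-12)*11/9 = 44/3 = 14.67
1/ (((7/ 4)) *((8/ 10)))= 0.71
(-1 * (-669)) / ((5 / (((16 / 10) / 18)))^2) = 3568 / 16875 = 0.21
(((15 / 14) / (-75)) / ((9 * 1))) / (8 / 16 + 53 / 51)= -17 / 16485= -0.00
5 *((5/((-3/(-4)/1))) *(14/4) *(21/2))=1225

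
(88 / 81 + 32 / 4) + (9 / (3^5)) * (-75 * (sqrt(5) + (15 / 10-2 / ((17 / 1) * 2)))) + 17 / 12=35801 / 5508-25 * sqrt(5) / 9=0.29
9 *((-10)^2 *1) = 900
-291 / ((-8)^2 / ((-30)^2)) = -65475 / 16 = -4092.19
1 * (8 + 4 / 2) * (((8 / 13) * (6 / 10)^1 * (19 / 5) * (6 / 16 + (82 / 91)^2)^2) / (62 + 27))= 70491480765 / 317364919508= 0.22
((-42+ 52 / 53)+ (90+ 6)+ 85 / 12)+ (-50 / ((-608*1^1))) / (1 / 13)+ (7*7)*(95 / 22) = 274.72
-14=-14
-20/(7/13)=-260/7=-37.14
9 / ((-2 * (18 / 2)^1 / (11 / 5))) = -11 / 10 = -1.10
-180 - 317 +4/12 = -1490/3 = -496.67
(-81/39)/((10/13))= -27/10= -2.70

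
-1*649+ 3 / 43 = -27904 / 43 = -648.93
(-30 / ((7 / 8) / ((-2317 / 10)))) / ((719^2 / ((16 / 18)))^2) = 169472 / 7215714239067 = 0.00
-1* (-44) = 44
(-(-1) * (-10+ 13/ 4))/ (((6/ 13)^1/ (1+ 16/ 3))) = -741/ 8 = -92.62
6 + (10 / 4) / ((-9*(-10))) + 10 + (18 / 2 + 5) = 1081 / 36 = 30.03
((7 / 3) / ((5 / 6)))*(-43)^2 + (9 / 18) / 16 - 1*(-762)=950277 / 160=5939.23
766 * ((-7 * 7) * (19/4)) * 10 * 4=-7131460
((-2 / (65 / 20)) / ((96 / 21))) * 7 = -0.94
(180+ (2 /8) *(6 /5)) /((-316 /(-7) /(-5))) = -12621 /632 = -19.97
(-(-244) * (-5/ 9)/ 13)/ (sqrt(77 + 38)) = -244 * sqrt(115)/ 2691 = -0.97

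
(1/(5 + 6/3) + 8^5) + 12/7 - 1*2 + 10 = 229445/7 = 32777.86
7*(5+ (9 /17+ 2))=896 /17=52.71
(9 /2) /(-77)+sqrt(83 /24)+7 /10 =247 /385+sqrt(498) /12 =2.50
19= 19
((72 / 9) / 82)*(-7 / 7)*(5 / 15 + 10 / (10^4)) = -1003 / 30750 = -0.03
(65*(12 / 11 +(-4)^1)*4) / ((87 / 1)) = -8320 / 957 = -8.69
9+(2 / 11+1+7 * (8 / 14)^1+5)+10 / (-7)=1367 / 77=17.75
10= 10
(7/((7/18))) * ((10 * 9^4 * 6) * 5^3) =885735000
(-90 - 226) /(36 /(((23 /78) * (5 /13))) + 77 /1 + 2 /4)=-72680 /90833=-0.80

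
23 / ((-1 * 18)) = -23 / 18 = -1.28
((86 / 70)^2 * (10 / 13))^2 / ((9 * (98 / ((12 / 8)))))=3418801 / 1491201075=0.00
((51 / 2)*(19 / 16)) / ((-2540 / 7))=-6783 / 81280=-0.08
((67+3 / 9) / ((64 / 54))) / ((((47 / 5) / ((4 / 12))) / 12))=4545 / 188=24.18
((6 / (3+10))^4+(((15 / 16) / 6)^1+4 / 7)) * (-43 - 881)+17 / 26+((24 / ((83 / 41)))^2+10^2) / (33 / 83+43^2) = -519272634641843 / 727762841000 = -713.52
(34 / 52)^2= 289 / 676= 0.43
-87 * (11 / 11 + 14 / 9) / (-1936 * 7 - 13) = 667 / 40695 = 0.02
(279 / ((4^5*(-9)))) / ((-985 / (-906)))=-14043 / 504320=-0.03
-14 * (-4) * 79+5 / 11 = 4424.45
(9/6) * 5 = 15/2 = 7.50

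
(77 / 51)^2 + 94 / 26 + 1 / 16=3222997 / 541008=5.96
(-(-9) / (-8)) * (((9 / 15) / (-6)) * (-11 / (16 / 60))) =-297 / 64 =-4.64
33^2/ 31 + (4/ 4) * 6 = 1275/ 31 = 41.13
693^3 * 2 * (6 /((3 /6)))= 7987501368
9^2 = 81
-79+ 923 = 844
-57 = -57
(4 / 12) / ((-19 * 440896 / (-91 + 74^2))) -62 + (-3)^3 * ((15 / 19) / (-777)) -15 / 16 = -136493241477 / 2169649216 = -62.91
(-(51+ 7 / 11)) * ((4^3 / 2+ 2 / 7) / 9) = -185.24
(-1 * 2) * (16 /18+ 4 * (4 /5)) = -8.18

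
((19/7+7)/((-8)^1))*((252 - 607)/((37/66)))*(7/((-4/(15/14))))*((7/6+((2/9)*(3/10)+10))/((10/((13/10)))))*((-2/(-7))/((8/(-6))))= 523498833/1160320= 451.17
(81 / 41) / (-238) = -81 / 9758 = -0.01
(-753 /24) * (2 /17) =-251 /68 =-3.69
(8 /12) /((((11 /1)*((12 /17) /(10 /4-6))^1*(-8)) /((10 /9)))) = 595 /14256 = 0.04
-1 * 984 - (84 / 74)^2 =-985.29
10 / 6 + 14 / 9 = 29 / 9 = 3.22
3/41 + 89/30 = 3739/1230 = 3.04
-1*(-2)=2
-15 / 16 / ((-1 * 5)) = 3 / 16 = 0.19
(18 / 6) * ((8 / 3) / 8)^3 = 1 / 9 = 0.11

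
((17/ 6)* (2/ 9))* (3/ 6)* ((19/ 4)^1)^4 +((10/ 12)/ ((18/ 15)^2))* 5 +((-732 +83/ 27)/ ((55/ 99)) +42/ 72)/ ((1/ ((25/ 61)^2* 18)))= -65189777501/ 17146368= -3801.96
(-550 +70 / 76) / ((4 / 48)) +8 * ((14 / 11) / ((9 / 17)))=-12357634 / 1881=-6569.72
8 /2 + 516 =520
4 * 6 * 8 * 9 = 1728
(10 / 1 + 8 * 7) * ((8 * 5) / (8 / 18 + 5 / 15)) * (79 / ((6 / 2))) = 89382.86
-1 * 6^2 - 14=-50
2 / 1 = 2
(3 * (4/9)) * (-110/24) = -55/9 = -6.11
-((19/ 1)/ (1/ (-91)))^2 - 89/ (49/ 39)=-146486080/ 49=-2989511.84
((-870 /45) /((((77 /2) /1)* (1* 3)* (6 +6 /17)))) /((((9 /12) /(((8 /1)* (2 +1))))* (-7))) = 15776 /130977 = 0.12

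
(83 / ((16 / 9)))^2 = 2179.72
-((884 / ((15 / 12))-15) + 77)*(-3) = 11538 / 5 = 2307.60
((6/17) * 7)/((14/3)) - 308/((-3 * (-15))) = -4831/765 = -6.32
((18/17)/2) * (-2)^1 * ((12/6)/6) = -6/17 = -0.35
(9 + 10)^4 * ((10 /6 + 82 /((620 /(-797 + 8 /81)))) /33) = -339441765539 /828630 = -409642.14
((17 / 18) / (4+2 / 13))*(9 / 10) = 0.20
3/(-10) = -0.30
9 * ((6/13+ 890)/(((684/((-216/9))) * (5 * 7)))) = -69456/8645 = -8.03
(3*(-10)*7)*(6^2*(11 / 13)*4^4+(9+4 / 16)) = -42628425 / 26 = -1639554.81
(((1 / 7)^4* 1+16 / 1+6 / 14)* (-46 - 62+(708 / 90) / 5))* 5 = -8742.41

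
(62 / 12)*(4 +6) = 155 / 3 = 51.67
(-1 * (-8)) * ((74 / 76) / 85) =148 / 1615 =0.09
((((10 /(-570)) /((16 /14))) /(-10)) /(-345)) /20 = -7 /31464000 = -0.00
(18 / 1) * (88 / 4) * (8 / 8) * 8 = 3168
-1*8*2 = -16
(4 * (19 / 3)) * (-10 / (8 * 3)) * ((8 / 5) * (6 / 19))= -16 / 3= -5.33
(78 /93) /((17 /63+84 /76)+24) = 15561 /470797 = 0.03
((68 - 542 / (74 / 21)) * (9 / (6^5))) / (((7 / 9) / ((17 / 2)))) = -53975 / 49728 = -1.09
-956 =-956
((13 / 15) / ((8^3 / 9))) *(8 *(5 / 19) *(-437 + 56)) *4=-14859 / 304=-48.88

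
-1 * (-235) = 235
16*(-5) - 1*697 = -777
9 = 9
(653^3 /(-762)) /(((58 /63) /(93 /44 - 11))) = 2286312527247 /648208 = 3527127.91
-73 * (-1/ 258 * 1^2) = 73/ 258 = 0.28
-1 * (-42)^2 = -1764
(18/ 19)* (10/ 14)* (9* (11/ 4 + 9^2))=135675/ 266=510.06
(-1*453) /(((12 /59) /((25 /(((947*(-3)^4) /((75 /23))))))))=-5568125 /2352348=-2.37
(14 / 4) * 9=63 / 2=31.50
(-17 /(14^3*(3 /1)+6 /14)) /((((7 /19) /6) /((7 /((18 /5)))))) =-0.07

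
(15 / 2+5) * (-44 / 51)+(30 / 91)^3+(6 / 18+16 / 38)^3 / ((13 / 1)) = -25421927384977 / 2372453261451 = -10.72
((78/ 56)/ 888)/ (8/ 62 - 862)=-403/ 221438784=-0.00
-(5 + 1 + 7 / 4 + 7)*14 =-413 / 2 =-206.50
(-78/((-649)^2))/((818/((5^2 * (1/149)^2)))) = -975/3824593111009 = -0.00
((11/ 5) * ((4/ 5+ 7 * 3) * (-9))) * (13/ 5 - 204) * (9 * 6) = 586792998/ 125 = 4694343.98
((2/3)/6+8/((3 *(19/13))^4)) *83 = 116314291/10556001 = 11.02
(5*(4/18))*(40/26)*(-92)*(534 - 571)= 680800/117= 5818.80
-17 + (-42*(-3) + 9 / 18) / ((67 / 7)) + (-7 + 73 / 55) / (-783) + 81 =148545121 / 1923570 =77.22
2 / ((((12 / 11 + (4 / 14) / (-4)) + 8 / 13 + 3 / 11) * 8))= 1001 / 7638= 0.13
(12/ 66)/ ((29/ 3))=6/ 319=0.02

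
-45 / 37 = -1.22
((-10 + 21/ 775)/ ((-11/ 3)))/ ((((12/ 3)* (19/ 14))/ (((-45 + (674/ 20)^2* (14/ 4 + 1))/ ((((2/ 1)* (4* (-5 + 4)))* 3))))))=-54812885463/ 518320000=-105.75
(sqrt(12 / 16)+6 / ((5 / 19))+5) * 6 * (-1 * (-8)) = 24 * sqrt(3)+6672 / 5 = 1375.97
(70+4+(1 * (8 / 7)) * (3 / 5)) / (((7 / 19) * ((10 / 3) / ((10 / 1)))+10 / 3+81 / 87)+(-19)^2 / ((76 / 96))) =2160471 / 13317850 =0.16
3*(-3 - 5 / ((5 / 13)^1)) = -48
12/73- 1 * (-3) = 231/73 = 3.16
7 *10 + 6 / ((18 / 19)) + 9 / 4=943 / 12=78.58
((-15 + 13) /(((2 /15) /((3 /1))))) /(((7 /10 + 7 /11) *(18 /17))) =-4675 /147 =-31.80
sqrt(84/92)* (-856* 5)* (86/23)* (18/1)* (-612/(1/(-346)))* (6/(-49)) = 8417701025280* sqrt(483)/25921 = 7136993644.12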